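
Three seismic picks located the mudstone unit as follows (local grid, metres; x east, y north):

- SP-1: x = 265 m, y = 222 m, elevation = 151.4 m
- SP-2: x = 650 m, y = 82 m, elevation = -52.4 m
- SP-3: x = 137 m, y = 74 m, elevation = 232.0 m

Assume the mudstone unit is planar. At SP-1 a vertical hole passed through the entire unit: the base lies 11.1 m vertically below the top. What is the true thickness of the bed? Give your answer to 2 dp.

Two edge vectors: SP-1→SP-2 = (385, -140, -203.8), SP-1→SP-3 = (-128, -148, 80.6).
Normal n = (SP-1→SP-2) × (SP-1→SP-3) = (-41446.4, -4944.6, -74900).
So ∂z/∂x = −n_x/n_z = −0.55336 and ∂z/∂y = −n_y/n_z = −0.06602.
|∇z| = √(a²+b²) = 0.55728, so dip δ = arctan(0.55728) = 29.13°.
True thickness = vertical thickness × cos δ = 11.1 × cos 29.13° = 9.70 m.

9.70 m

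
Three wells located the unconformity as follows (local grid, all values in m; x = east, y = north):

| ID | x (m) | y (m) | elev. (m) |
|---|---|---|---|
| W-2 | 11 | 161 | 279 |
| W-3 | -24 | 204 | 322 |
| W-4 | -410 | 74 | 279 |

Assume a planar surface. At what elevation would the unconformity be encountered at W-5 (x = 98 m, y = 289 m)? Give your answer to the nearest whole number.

373 m

Let the plane be z = a·x + b·y + c.
W-3−W-2: −35a + 43b = 43;  W-4−W-2: −421a − 87b = 0.
Solving gives a = −0.17690, b = 0.85601.
Then c = 279 − a·11 − b·161 = 143.13.
At (98, 289): z = −17.3 + 247.4 + 143.13 = 373.2 m.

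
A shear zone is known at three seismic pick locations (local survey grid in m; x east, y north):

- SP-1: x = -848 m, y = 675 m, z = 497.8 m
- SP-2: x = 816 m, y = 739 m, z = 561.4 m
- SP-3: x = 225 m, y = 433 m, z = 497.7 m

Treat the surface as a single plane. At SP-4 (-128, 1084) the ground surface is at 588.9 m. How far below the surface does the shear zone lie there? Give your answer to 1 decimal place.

8.2 m

Two edge vectors: SP-1→SP-2 = (1664, 64, 63.6), SP-1→SP-3 = (1073, -242, -0.1).
Normal n = (SP-1→SP-2) × (SP-1→SP-3) = (15384.8, 68409.2, -471360).
So ∂z/∂x = −n_x/n_z = 0.032639 and ∂z/∂y = −n_y/n_z = 0.145132.
Intercept c from SP-1: 497.8 + 27.68 − 97.96 = 427.51.
At (-128, 1084): z_contact = −4.18 + 157.32 + 427.51 = 580.66 m.
Depth below ground = 588.9 − 580.66 = 8.2 m.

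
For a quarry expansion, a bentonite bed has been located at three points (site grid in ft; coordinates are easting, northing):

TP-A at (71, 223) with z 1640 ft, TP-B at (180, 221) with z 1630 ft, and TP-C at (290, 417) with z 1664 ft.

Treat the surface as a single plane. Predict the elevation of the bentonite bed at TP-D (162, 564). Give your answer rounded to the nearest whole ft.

Two edge vectors: TP-A→TP-B = (109, -2, -10), TP-A→TP-C = (219, 194, 24).
Normal n = (TP-A→TP-B) × (TP-A→TP-C) = (1892, -4806, 21584).
So ∂z/∂easting = −n_x/n_z = −0.08766 and ∂z/∂northing = −n_y/n_z = 0.22266.
Intercept c from TP-A: 1640 + 6.22 − 49.65 = 1596.57.
At (162, 564): z = −14.2 + 125.6 + 1596.57 = 1708.0 ft.

1708 ft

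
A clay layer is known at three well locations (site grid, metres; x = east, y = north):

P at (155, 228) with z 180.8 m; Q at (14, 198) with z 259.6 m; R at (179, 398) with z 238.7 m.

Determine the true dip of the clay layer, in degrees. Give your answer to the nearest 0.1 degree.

Two edge vectors: P→Q = (-141, -30, 78.8), P→R = (24, 170, 57.9).
Normal n = (P→Q) × (P→R) = (-15133, 10055.1, -23250).
So ∂z/∂x = −n_x/n_z = −0.65088 and ∂z/∂y = −n_y/n_z = 0.43248.
Gradient magnitude |∇z| = √(a² + b²) = √(0.42365 + 0.18704) = 0.78146.
True dip = arctan(0.78146) = 38.0°, dipping toward ESE (azimuth ≈ 124°).

38.0°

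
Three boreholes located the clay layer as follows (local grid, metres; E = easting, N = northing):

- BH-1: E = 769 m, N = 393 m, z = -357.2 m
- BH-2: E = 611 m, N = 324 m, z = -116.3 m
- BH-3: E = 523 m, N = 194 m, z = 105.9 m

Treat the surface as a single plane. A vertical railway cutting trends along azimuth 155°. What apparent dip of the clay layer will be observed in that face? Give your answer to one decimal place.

22.0°

Let the plane be z = a·E + b·N + c.
BH-2−BH-1: −158a − 69b = 240.9;  BH-3−BH-1: −246a − 199b = 463.1.
Solving gives a = −1.10487, b = −0.96132.
Unit vector along 155° is (sin 155°, cos 155°) = (0.4226, -0.9063).
Slope in that direction = a·(0.4226) + b·(-0.9063) = 0.40432.
Apparent dip = arctan|0.40432| = 22.0° (true dip is 55.7°, so apparent ≤ true as expected).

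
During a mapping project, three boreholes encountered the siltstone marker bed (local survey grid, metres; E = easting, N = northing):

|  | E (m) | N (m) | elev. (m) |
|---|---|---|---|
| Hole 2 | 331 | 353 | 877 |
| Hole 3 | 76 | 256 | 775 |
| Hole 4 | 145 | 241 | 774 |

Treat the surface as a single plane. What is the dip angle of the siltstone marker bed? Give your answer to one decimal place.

Let the plane be z = a·E + b·N + c.
Hole 3−Hole 2: −255a − 97b = −102;  Hole 4−Hole 2: −186a − 112b = −103.
Solving gives a = 0.13624, b = 0.69338.
Gradient magnitude |∇z| = √(a² + b²) = √(0.01856 + 0.48078) = 0.70664.
True dip = arctan(0.70664) = 35.2°, dipping toward S (azimuth ≈ 191°).

35.2°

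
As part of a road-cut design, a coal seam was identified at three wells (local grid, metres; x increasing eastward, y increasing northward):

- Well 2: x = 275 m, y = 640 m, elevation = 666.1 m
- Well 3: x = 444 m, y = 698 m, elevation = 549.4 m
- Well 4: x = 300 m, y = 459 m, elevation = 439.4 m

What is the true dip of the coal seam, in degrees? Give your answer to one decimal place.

Two edge vectors: Well 2→Well 3 = (169, 58, -116.7), Well 2→Well 4 = (25, -181, -226.7).
Normal n = (Well 2→Well 3) × (Well 2→Well 4) = (-34271.3, 35394.8, -32039).
So ∂z/∂x = −n_x/n_z = −1.06967 and ∂z/∂y = −n_y/n_z = 1.10474.
Gradient magnitude |∇z| = √(a² + b²) = √(1.14420 + 1.22045) = 1.53774.
True dip = arctan(1.53774) = 57.0°, dipping toward SE (azimuth ≈ 136°).

57.0°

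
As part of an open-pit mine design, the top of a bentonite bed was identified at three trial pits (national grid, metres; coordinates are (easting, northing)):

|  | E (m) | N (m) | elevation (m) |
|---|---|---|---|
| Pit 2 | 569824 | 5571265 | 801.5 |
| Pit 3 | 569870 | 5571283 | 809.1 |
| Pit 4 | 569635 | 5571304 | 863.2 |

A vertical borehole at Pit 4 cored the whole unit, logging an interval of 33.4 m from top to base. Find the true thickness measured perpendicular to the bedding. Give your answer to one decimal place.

25.6 m

Two edge vectors: Pit 2→Pit 3 = (46, 18, 7.6), Pit 2→Pit 4 = (-189, 39, 61.7).
Normal n = (Pit 2→Pit 3) × (Pit 2→Pit 4) = (814.2, -4274.6, 5196).
So ∂z/∂E = −n_x/n_z = −0.15670 and ∂z/∂N = −n_y/n_z = 0.82267.
|∇z| = √(a²+b²) = 0.83746, so dip δ = arctan(0.83746) = 39.94°.
True thickness = vertical thickness × cos δ = 33.4 × cos 39.94° = 25.6 m.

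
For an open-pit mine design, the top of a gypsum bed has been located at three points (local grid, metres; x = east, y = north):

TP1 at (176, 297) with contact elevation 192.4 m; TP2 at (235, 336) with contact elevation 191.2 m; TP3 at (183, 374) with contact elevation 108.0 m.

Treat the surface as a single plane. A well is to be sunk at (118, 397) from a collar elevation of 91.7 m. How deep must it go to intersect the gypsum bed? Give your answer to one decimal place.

Two edge vectors: TP1→TP2 = (59, 39, -1.2), TP1→TP3 = (7, 77, -84.4).
Normal n = (TP1→TP2) × (TP1→TP3) = (-3199.2, 4971.2, 4270).
So ∂z/∂x = −n_x/n_z = 0.74923 and ∂z/∂y = −n_y/n_z = −1.16422.
Intercept c from TP1: 192.4 − 131.86 + 345.77 = 406.31.
At (118, 397): z_contact = 88.41 − 462.19 + 406.31 = 32.52 m.
Depth below ground = 91.7 − 32.52 = 59.2 m.

59.2 m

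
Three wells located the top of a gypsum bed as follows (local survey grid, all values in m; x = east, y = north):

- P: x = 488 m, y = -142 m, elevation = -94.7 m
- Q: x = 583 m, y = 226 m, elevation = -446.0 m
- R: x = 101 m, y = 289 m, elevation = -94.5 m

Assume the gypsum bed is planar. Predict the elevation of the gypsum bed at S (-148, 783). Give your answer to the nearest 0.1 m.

-255.0 m

Let the plane be z = a·x + b·y + c.
Q−P: 95a + 368b = −351.3;  R−P: −387a + 431b = 0.2.
Solving gives a = −0.82615, b = −0.74135.
Then c = -94.7 − a·488 − b·-142 = 203.19.
At (-148, 783): z = 122.3 − 580.5 + 203.19 = -255.0 m.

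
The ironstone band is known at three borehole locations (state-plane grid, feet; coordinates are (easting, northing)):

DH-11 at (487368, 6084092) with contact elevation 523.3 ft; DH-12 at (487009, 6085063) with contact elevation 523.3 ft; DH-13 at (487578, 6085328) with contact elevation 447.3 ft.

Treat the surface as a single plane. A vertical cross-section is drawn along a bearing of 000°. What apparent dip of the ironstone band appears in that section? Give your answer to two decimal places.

Let the plane be z = a·E + b·N + c.
DH-12−DH-11: −359a + 971b = 0;  DH-13−DH-11: 210a + 1236b = −76.
Solving gives a = −0.11395, b = −0.04213.
Unit vector along 000° is (sin 0°, cos 0°) = (0.0000, 1.0000).
Slope in that direction = a·(0.0000) + b·(1.0000) = −0.04213.
Apparent dip = arctan|0.04213| = 2.41° (true dip is 6.9°, so apparent ≤ true as expected).

2.41°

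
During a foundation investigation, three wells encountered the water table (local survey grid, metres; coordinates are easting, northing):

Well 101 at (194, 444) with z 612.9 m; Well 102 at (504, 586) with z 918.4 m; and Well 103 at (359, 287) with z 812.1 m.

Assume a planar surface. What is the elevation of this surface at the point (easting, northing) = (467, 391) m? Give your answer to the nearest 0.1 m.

910.0 m

Let the plane be z = a·easting + b·northing + c.
Well 102−Well 101: 310a + 142b = 305.5;  Well 103−Well 101: 165a − 157b = 199.2.
Solving gives a = 1.05756, b = −0.15734.
Then c = 612.9 − a·194 − b·444 = 477.59.
At (467, 391): z = 493.9 − 61.5 + 477.59 = 910.0 m.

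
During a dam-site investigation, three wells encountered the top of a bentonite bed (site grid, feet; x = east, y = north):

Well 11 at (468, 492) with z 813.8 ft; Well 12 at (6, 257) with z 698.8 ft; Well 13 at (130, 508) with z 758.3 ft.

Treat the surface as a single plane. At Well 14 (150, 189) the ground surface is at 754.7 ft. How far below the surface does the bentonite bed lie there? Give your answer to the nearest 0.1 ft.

41.6 ft

Let the plane be z = a·x + b·y + c.
Well 12−Well 11: −462a − 235b = −115;  Well 13−Well 11: −338a + 16b = −55.5.
Solving gives a = 0.17141, b = 0.15237.
Then c = 813.8 − a·468 − b·492 = 658.61.
At (150, 189): z_contact = 25.71 + 28.80 + 658.61 = 713.12 ft.
Depth below ground = 754.7 − 713.12 = 41.6 ft.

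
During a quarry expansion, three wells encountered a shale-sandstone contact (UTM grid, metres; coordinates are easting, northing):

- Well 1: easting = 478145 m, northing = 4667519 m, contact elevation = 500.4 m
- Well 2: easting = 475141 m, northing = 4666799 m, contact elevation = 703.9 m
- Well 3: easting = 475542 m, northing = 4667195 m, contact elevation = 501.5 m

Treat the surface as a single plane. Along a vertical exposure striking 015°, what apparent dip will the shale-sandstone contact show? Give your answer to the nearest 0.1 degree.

28.6°

Let the plane be z = a·easting + b·northing + c.
Well 2−Well 1: −3004a − 720b = 203.5;  Well 3−Well 1: −2603a − 324b = 1.1.
Solving gives a = 0.07231, b = −0.58433.
Unit vector along 015° is (sin 15°, cos 15°) = (0.2588, 0.9659).
Slope in that direction = a·(0.2588) + b·(0.9659) = −0.54571.
Apparent dip = arctan|0.54571| = 28.6° (true dip is 30.5°, so apparent ≤ true as expected).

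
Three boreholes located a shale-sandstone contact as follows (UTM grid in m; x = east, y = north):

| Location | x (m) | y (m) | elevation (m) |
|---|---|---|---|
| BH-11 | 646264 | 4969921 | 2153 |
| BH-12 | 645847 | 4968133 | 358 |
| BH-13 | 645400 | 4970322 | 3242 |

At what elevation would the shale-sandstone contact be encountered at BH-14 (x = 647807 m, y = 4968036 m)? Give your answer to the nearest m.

Let the plane be z = a·x + b·y + c.
BH-12−BH-11: −417a − 1788b = −1795;  BH-13−BH-11: −864a + 401b = 1089.
Solving gives a = −0.71688194, b = 1.17110725.
Then c = 2153 − a·646264 − b·4969921 = −5354862.54.
At (647807, 4968036): z = −464401.1 + 5818103.0 − 5354862.54 = -1160.7 m.

-1161 m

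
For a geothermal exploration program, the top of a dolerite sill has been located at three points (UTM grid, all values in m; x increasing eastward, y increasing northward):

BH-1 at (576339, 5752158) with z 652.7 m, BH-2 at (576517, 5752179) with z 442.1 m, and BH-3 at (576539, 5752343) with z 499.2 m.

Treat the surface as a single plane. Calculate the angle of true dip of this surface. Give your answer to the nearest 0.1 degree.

53.4°

Two edge vectors: BH-1→BH-2 = (178, 21, -210.6), BH-1→BH-3 = (200, 185, -153.5).
Normal n = (BH-1→BH-2) × (BH-1→BH-3) = (35737.5, -14797, 28730).
So ∂z/∂x = −n_x/n_z = −1.24391 and ∂z/∂y = −n_y/n_z = 0.51504.
Gradient magnitude |∇z| = √(a² + b²) = √(1.54731 + 0.26526) = 1.34632.
True dip = arctan(1.34632) = 53.4°, dipping toward ESE (azimuth ≈ 112°).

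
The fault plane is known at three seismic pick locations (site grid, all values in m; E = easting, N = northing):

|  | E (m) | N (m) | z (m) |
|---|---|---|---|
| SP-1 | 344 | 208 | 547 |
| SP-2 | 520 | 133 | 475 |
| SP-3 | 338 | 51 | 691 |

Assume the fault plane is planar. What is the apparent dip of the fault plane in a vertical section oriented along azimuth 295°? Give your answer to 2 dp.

18.70°

Let the plane be z = a·E + b·N + c.
SP-2−SP-1: 176a − 75b = −72;  SP-3−SP-1: −6a − 157b = 144.
Solving gives a = −0.78712, b = −0.88712.
Unit vector along 295° is (sin 295°, cos 295°) = (-0.9063, 0.4226).
Slope in that direction = a·(-0.9063) + b·(0.4226) = 0.33846.
Apparent dip = arctan|0.33846| = 18.70° (true dip is 49.9°, so apparent ≤ true as expected).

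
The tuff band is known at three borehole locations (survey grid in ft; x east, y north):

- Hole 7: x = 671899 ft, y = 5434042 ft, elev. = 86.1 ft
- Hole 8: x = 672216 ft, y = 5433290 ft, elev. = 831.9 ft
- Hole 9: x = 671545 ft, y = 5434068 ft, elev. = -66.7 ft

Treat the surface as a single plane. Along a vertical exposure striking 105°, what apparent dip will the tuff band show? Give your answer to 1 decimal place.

29.9°

Let the plane be z = a·x + b·y + c.
Hole 8−Hole 7: 317a − 752b = 745.8;  Hole 9−Hole 7: −354a + 26b = −152.8.
Solving gives a = 0.37026, b = −0.83567.
Unit vector along 105° is (sin 105°, cos 105°) = (0.9659, -0.2588).
Slope in that direction = a·(0.9659) + b·(-0.2588) = 0.57393.
Apparent dip = arctan|0.57393| = 29.9° (true dip is 42.4°, so apparent ≤ true as expected).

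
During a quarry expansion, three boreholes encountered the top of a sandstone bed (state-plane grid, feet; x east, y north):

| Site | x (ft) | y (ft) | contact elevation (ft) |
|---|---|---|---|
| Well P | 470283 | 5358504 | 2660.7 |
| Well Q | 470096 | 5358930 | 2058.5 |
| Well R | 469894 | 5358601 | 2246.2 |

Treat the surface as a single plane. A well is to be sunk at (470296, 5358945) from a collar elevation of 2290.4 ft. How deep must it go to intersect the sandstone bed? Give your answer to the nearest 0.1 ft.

Two edge vectors: Well P→Well Q = (-187, 426, -602.2), Well P→Well R = (-389, 97, -414.5).
Normal n = (Well P→Well Q) × (Well P→Well R) = (-118163.6, 156744.3, 147575).
So ∂z/∂x = −n_x/n_z = 0.800702016 and ∂z/∂y = −n_y/n_z = −1.062133153.
Intercept c from Well P: 2660.7 − 376556.55 + 5691444.75 = 5317548.90.
At (470296, 5358945): z_contact = 376566.96 − 5691913.15 + 5317548.90 = 2202.71 ft.
Depth below ground = 2290.4 − 2202.71 = 87.7 ft.

87.7 ft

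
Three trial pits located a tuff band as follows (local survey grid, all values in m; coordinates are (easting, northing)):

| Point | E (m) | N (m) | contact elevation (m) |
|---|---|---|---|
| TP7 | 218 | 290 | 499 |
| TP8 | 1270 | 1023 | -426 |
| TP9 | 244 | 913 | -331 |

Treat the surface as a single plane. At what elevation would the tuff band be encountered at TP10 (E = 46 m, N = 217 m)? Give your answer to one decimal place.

Let the plane be z = a·E + b·N + c.
TP8−TP7: 1052a + 733b = −925;  TP9−TP7: 26a + 623b = −830.
Solving gives a = 0.050468, b = −1.334369.
Then c = 499 − a·218 − b·290 = 874.97.
At (46, 217): z = 2.3 − 289.6 + 874.97 = 587.7 m.

587.7 m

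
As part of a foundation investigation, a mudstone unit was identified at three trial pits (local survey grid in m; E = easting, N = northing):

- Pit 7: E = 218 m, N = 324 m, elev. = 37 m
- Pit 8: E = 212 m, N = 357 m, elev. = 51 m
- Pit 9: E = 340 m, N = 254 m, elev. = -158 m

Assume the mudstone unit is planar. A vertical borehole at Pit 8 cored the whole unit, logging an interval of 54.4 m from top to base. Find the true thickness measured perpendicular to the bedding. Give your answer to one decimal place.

Let the plane be z = a·E + b·N + c.
Pit 8−Pit 7: −6a + 33b = 14;  Pit 9−Pit 7: 122a − 70b = −195.
Solving gives a = −1.51276, b = 0.14920.
|∇z| = √(a²+b²) = 1.52010, so dip δ = arctan(1.52010) = 56.66°.
True thickness = vertical thickness × cos δ = 54.4 × cos 56.66° = 29.9 m.

29.9 m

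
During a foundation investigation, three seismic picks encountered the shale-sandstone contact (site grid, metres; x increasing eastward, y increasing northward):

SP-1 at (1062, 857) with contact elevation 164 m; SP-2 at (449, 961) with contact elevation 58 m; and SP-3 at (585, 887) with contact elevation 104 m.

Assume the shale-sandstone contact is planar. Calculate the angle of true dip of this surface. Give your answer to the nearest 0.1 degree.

24.3°

Let the plane be z = a·x + b·y + c.
SP-2−SP-1: −613a + 104b = −106;  SP-3−SP-1: −477a + 30b = −60.
Solving gives a = 0.09802, b = −0.44148.
Gradient magnitude |∇z| = √(a² + b²) = √(0.00961 + 0.19490) = 0.45223.
True dip = arctan(0.45223) = 24.3°, dipping toward NNW (azimuth ≈ 347°).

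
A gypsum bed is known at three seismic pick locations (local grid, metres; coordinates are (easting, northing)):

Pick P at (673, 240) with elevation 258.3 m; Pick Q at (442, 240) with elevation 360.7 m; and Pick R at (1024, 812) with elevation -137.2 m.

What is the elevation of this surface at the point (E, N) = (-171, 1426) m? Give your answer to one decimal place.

135.0 m

Let the plane be z = a·E + b·N + c.
Pick Q−Pick P: −231a + 0b = 102.4;  Pick R−Pick P: 351a + 572b = −395.5.
Solving gives a = −0.443290, b = −0.419415.
Then c = 258.3 − a·673 − b·240 = 657.29.
At (-171, 1426): z = 75.8 − 598.1 + 657.29 = 135.0 m.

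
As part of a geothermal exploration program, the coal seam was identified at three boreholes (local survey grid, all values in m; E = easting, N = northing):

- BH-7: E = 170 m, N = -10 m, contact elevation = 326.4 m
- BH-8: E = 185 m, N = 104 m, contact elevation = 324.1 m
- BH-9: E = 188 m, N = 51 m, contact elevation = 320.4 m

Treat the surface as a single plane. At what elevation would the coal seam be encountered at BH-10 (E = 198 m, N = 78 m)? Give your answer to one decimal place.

316.8 m

Two edge vectors: BH-7→BH-8 = (15, 114, -2.3), BH-7→BH-9 = (18, 61, -6).
Normal n = (BH-7→BH-8) × (BH-7→BH-9) = (-543.7, 48.6, -1137).
So ∂z/∂E = −n_x/n_z = −0.47819 and ∂z/∂N = −n_y/n_z = 0.04274.
Intercept c from BH-7: 326.4 + 81.29 + 0.43 = 408.12.
At (198, 78): z = −94.7 + 3.3 + 408.12 = 316.8 m.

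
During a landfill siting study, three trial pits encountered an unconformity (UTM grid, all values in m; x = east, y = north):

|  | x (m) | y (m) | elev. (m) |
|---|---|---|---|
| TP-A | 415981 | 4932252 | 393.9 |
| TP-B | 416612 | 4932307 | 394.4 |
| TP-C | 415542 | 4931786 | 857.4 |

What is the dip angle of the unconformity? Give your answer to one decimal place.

47.4°

Let the plane be z = a·x + b·y + c.
TP-B−TP-A: 631a + 55b = 0.5;  TP-C−TP-A: −439a − 466b = 463.5.
Solving gives a = 0.09531, b = −1.08443.
Gradient magnitude |∇z| = √(a² + b²) = √(0.00908 + 1.17598) = 1.08861.
True dip = arctan(1.08861) = 47.4°, dipping toward N (azimuth ≈ 355°).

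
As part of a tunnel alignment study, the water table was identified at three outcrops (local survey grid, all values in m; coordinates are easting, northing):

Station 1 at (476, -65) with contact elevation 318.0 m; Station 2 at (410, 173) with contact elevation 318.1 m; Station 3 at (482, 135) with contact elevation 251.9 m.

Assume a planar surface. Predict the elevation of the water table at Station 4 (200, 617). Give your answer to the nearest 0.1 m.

Two edge vectors: Station 1→Station 2 = (-66, 238, 0.1), Station 1→Station 3 = (6, 200, -66.1).
Normal n = (Station 1→Station 2) × (Station 1→Station 3) = (-15751.8, -4362, -14628).
So ∂z/∂easting = −n_x/n_z = −1.07683 and ∂z/∂northing = −n_y/n_z = −0.29820.
Intercept c from Station 1: 318 + 512.57 − 19.38 = 811.19.
At (200, 617): z = −215.4 − 184.0 + 811.19 = 411.8 m.

411.8 m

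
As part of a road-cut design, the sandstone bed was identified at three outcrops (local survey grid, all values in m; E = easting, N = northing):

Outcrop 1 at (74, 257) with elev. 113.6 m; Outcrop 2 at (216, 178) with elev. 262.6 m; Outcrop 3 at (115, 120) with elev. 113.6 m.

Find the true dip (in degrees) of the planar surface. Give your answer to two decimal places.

Two edge vectors: Outcrop 1→Outcrop 2 = (142, -79, 149), Outcrop 1→Outcrop 3 = (41, -137, 0).
Normal n = (Outcrop 1→Outcrop 2) × (Outcrop 1→Outcrop 3) = (20413, 6109, -16215).
So ∂z/∂E = −n_x/n_z = 1.25890 and ∂z/∂N = −n_y/n_z = 0.37675.
Gradient magnitude |∇z| = √(a² + b²) = √(1.58482 + 0.14194) = 1.31406.
True dip = arctan(1.31406) = 52.73°, dipping toward WSW (azimuth ≈ 253°).

52.73°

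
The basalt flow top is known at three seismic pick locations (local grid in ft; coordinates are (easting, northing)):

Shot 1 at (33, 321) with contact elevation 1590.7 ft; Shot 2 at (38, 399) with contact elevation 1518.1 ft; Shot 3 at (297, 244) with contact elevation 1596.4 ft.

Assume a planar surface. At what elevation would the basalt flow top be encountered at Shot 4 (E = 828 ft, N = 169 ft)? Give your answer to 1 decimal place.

Two edge vectors: Shot 1→Shot 2 = (5, 78, -72.6), Shot 1→Shot 3 = (264, -77, 5.7).
Normal n = (Shot 1→Shot 2) × (Shot 1→Shot 3) = (-5145.6, -19194.9, -20977).
So ∂z/∂E = −n_x/n_z = −0.24530 and ∂z/∂N = −n_y/n_z = −0.91505.
Intercept c from Shot 1: 1590.7 + 8.09 + 293.73 = 1892.52.
At (828, 169): z = −203.1 − 154.6 + 1892.52 = 1534.8 ft.

1534.8 ft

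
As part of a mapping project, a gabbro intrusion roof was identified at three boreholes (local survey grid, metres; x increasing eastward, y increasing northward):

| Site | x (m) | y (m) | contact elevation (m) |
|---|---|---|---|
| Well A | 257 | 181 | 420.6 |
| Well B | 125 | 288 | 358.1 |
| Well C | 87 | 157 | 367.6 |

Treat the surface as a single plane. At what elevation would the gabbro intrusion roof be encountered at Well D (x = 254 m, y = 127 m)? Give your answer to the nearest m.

Let the plane be z = a·x + b·y + c.
Well B−Well A: −132a + 107b = −62.5;  Well C−Well A: −170a − 24b = −53.
Solving gives a = 0.33575, b = −0.16991.
Then c = 420.6 − a·257 − b·181 = 365.07.
At (254, 127): z = 85.3 − 21.6 + 365.07 = 428.8 m.

429 m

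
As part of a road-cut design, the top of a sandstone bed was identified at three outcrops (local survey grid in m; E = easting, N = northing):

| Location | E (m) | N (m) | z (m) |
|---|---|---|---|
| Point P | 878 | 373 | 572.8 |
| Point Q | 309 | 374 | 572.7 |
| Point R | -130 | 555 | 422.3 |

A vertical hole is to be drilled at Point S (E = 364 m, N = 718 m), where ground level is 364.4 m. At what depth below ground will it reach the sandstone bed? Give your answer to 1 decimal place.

78.7 m

Two edge vectors: Point P→Point Q = (-569, 1, -0.1), Point P→Point R = (-1008, 182, -150.5).
Normal n = (Point P→Point Q) × (Point P→Point R) = (-132.3, -85533.7, -102550).
So ∂z/∂E = −n_x/n_z = −0.00129 and ∂z/∂N = −n_y/n_z = −0.83407.
Intercept c from Point P: 572.8 + 1.13 + 311.11 = 885.04.
At (364, 718): z_contact = −0.47 − 598.86 + 885.04 = 285.71 m.
Depth below ground = 364.4 − 285.71 = 78.7 m.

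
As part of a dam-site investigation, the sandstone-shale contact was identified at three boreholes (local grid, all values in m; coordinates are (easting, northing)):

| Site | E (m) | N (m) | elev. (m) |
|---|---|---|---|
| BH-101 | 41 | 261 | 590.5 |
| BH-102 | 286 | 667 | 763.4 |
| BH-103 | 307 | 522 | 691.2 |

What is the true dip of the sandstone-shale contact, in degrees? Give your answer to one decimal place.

26.3°

Let the plane be z = a·E + b·N + c.
BH-102−BH-101: 245a + 406b = 172.9;  BH-103−BH-101: 266a + 261b = 100.7.
Solving gives a = −0.09631, b = 0.48398.
Gradient magnitude |∇z| = √(a² + b²) = √(0.00928 + 0.23424) = 0.49347.
True dip = arctan(0.49347) = 26.3°, dipping toward SSE (azimuth ≈ 169°).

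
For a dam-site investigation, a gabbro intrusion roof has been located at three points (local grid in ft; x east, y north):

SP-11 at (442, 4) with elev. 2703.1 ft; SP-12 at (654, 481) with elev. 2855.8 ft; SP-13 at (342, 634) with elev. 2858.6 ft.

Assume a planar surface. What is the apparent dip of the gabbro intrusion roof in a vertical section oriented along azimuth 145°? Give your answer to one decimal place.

Two edge vectors: SP-11→SP-12 = (212, 477, 152.7), SP-11→SP-13 = (-100, 630, 155.5).
Normal n = (SP-11→SP-12) × (SP-11→SP-13) = (-22027.5, -48236, 181260).
So ∂z/∂x = −n_x/n_z = 0.12152 and ∂z/∂y = −n_y/n_z = 0.26611.
Unit vector along 145° is (sin 145°, cos 145°) = (0.5736, -0.8192).
Slope in that direction = a·(0.5736) + b·(-0.8192) = −0.14829.
Apparent dip = arctan|0.14829| = 8.4° (true dip is 16.3°, so apparent ≤ true as expected).

8.4°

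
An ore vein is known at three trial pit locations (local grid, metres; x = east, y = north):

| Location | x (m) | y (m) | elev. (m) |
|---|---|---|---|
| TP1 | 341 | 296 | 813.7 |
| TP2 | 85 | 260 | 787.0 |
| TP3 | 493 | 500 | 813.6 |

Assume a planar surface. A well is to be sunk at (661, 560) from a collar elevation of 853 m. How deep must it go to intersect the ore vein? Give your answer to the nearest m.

Let the plane be z = a·x + b·y + c.
TP2−TP1: −256a − 36b = −26.7;  TP3−TP1: 152a + 204b = −0.1.
Solving gives a = 0.11658, b = −0.08735.
Then c = 813.7 − a·341 − b·296 = 799.80.
At (661, 560): z_contact = 77.1 − 48.9 + 799.80 = 827.9 m.
Depth below ground = 853 − 827.9 = 25 m.

25 m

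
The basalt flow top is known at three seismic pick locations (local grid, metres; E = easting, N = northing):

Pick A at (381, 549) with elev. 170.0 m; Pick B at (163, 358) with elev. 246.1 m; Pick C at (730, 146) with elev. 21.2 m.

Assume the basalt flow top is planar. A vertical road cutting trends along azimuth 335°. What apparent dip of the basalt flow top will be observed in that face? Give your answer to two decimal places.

11.10°

Two edge vectors: Pick A→Pick B = (-218, -191, 76.1), Pick A→Pick C = (349, -403, -148.8).
Normal n = (Pick A→Pick B) × (Pick A→Pick C) = (59089.1, -5879.5, 154513).
So ∂z/∂E = −n_x/n_z = −0.38242 and ∂z/∂N = −n_y/n_z = 0.03805.
Unit vector along 335° is (sin 335°, cos 335°) = (-0.4226, 0.9063).
Slope in that direction = a·(-0.4226) + b·(0.9063) = 0.19610.
Apparent dip = arctan|0.19610| = 11.10° (true dip is 21.0°, so apparent ≤ true as expected).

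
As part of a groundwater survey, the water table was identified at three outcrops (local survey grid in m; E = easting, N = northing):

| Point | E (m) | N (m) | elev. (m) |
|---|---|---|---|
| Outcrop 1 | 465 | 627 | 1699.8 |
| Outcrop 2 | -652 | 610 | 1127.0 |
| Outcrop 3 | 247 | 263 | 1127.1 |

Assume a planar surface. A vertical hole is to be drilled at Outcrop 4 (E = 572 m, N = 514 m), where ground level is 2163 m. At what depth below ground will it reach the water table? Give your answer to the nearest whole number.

Two edge vectors: Outcrop 1→Outcrop 2 = (-1117, -17, -572.8), Outcrop 1→Outcrop 3 = (-218, -364, -572.7).
Normal n = (Outcrop 1→Outcrop 2) × (Outcrop 1→Outcrop 3) = (-198763.3, -514835.5, 402882).
So ∂z/∂E = −n_x/n_z = 0.49335 and ∂z/∂N = −n_y/n_z = 1.27788.
Intercept c from Outcrop 1: 1699.8 − 229.41 − 801.23 = 669.16.
At (572, 514): z_contact = 282.2 + 656.8 + 669.16 = 1608.2 m.
Depth below ground = 2163 − 1608.2 = 555 m.

555 m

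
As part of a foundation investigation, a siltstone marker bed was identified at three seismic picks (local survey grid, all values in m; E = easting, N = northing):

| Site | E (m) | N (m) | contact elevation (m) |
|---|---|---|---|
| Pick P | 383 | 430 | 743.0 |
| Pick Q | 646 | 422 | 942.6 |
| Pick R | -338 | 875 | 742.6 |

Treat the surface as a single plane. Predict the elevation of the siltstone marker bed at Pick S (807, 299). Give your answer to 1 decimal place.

912.1 m

Let the plane be z = a·E + b·N + c.
Pick Q−Pick P: 263a − 8b = 199.6;  Pick R−Pick P: −721a + 445b = −0.4.
Solving gives a = 0.79825, b = 1.29244.
Then c = 743 − a·383 − b·430 = −118.48.
At (807, 299): z = 644.2 + 386.4 − 118.48 = 912.1 m.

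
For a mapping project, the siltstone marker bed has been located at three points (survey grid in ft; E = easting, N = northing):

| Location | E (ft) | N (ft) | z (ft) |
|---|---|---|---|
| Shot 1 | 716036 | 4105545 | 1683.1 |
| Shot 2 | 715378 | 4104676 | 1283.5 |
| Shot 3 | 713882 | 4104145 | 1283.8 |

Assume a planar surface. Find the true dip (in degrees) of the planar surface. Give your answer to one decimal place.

Let the plane be z = a·E + b·N + c.
Shot 2−Shot 1: −658a − 869b = −399.6;  Shot 3−Shot 1: −2154a − 1400b = −399.3.
Solving gives a = −0.22348, b = 0.62906.
Gradient magnitude |∇z| = √(a² + b²) = √(0.04994 + 0.39571) = 0.66758.
True dip = arctan(0.66758) = 33.7°, dipping toward SSE (azimuth ≈ 160°).

33.7°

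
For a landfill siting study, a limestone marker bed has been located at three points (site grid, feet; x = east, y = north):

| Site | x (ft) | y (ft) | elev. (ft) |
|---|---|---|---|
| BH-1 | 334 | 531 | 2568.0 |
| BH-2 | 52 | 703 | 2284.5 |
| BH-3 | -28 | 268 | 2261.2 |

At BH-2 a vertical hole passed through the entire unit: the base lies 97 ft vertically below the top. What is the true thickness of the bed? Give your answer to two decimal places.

70.65 ft

Two edge vectors: BH-1→BH-2 = (-282, 172, -283.5), BH-1→BH-3 = (-362, -263, -306.8).
Normal n = (BH-1→BH-2) × (BH-1→BH-3) = (-127330.1, 16109.4, 136430).
So ∂z/∂x = −n_x/n_z = 0.93330 and ∂z/∂y = −n_y/n_z = −0.11808.
|∇z| = √(a²+b²) = 0.94074, so dip δ = arctan(0.94074) = 43.25°.
True thickness = vertical thickness × cos δ = 97 × cos 43.25° = 70.65 ft.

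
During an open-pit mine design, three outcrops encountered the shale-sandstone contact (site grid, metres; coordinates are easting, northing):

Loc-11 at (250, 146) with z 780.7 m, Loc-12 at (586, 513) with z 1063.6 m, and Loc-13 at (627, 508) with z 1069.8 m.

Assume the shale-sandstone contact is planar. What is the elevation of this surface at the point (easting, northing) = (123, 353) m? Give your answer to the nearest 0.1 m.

Two edge vectors: Loc-11→Loc-12 = (336, 367, 282.9), Loc-11→Loc-13 = (377, 362, 289.1).
Normal n = (Loc-11→Loc-12) × (Loc-11→Loc-13) = (3689.9, 9515.7, -16727).
So ∂z/∂easting = −n_x/n_z = 0.22060 and ∂z/∂northing = −n_y/n_z = 0.56888.
Intercept c from Loc-11: 780.7 − 55.15 − 83.06 = 642.49.
At (123, 353): z = 27.1 + 200.8 + 642.49 = 870.4 m.

870.4 m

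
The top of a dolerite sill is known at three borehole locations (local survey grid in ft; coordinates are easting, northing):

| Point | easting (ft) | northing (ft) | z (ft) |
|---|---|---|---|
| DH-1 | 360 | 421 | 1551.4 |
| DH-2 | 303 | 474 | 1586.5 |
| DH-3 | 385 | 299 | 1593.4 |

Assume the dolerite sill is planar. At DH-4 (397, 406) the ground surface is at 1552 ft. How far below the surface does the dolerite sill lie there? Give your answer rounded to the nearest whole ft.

35 ft

Two edge vectors: DH-1→DH-2 = (-57, 53, 35.1), DH-1→DH-3 = (25, -122, 42).
Normal n = (DH-1→DH-2) × (DH-1→DH-3) = (6508.2, 3271.5, 5629).
So ∂z/∂easting = −n_x/n_z = −1.15619 and ∂z/∂northing = −n_y/n_z = −0.58119.
Intercept c from DH-1: 1551.4 + 416.23 + 244.68 = 2212.31.
At (397, 406): z_contact = −459.0 − 236.0 + 2212.31 = 1517.3 ft.
Depth below ground = 1552 − 1517.3 = 35 ft.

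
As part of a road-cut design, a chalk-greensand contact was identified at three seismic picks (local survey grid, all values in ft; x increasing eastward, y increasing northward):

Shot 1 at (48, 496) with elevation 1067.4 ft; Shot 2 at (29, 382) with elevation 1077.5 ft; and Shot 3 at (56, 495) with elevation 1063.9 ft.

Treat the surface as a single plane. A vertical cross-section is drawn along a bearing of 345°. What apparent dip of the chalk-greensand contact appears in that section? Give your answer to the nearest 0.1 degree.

5.6°

Two edge vectors: Shot 1→Shot 2 = (-19, -114, 10.1), Shot 1→Shot 3 = (8, -1, -3.5).
Normal n = (Shot 1→Shot 2) × (Shot 1→Shot 3) = (409.1, 14.3, 931).
So ∂z/∂x = −n_x/n_z = −0.43942 and ∂z/∂y = −n_y/n_z = −0.01536.
Unit vector along 345° is (sin 345°, cos 345°) = (-0.2588, 0.9659).
Slope in that direction = a·(-0.2588) + b·(0.9659) = 0.09889.
Apparent dip = arctan|0.09889| = 5.6° (true dip is 23.7°, so apparent ≤ true as expected).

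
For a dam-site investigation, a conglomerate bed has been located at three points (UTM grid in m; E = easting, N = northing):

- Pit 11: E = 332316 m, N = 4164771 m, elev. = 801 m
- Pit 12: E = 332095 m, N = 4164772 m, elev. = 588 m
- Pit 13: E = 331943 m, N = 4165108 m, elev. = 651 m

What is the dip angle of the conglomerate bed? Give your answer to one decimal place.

49.0°

Let the plane be z = a·E + b·N + c.
Pit 12−Pit 11: −221a + 1b = −213;  Pit 13−Pit 11: −373a + 337b = −150.
Solving gives a = 0.96663, b = 0.62478.
Gradient magnitude |∇z| = √(a² + b²) = √(0.93437 + 0.39036) = 1.15097.
True dip = arctan(1.15097) = 49.0°, dipping toward WSW (azimuth ≈ 237°).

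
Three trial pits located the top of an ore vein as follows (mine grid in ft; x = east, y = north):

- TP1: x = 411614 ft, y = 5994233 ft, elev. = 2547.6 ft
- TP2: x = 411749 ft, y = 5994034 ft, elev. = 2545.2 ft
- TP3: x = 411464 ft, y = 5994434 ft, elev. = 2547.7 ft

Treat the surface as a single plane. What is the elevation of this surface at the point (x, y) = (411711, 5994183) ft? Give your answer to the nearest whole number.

2558 ft

Let the plane be z = a·x + b·y + c.
TP2−TP1: 135a − 199b = −2.4;  TP3−TP1: −150a + 201b = 0.1.
Solving gives a = 0.17034991, b = 0.12762431.
Then c = 2547.6 − a·411614 − b·5994233 = −832580.65.
At (411711, 5994183): z = 70134.9 + 765003.5 − 832580.65 = 2557.7 ft.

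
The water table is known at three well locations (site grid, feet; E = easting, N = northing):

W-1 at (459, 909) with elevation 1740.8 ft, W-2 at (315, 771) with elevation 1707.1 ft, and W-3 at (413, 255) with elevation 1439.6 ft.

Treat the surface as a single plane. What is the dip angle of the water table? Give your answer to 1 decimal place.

Let the plane be z = a·E + b·N + c.
W-2−W-1: −144a − 138b = −33.7;  W-3−W-1: −46a − 654b = −301.2.
Solving gives a = −0.22232, b = 0.47619.
Gradient magnitude |∇z| = √(a² + b²) = √(0.04943 + 0.22675) = 0.52553.
True dip = arctan(0.52553) = 27.7°, dipping toward SSE (azimuth ≈ 155°).

27.7°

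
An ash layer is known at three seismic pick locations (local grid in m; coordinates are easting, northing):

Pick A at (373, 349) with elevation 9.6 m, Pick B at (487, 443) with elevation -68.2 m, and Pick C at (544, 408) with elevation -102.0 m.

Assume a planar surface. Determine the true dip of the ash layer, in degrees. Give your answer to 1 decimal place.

Two edge vectors: Pick A→Pick B = (114, 94, -77.8), Pick A→Pick C = (171, 59, -111.6).
Normal n = (Pick A→Pick B) × (Pick A→Pick C) = (-5900.2, -581.4, -9348).
So ∂z/∂easting = −n_x/n_z = −0.63117 and ∂z/∂northing = −n_y/n_z = −0.06220.
Gradient magnitude |∇z| = √(a² + b²) = √(0.39838 + 0.00387) = 0.63423.
True dip = arctan(0.63423) = 32.4°, dipping toward E (azimuth ≈ 084°).

32.4°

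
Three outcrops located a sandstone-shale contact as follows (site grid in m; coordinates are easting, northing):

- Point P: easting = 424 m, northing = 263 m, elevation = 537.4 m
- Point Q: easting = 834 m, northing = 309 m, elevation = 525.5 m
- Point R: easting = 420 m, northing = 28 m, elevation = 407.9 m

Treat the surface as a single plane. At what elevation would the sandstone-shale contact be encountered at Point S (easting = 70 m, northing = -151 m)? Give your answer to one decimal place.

340.8 m

Two edge vectors: Point P→Point Q = (410, 46, -11.9), Point P→Point R = (-4, -235, -129.5).
Normal n = (Point P→Point Q) × (Point P→Point R) = (-8753.5, 53142.6, -96166).
So ∂z/∂easting = −n_x/n_z = −0.09102 and ∂z/∂northing = −n_y/n_z = 0.55261.
Intercept c from Point P: 537.4 + 38.59 − 145.34 = 430.66.
At (70, -151): z = −6.4 − 83.4 + 430.66 = 340.8 m.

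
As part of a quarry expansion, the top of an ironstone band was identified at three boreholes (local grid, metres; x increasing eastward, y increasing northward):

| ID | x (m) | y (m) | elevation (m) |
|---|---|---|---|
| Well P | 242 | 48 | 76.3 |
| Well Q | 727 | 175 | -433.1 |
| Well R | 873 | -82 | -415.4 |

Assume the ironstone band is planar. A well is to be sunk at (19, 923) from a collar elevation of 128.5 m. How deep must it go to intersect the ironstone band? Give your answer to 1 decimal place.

Two edge vectors: Well P→Well Q = (485, 127, -509.4), Well P→Well R = (631, -130, -491.7).
Normal n = (Well P→Well Q) × (Well P→Well R) = (-128667.9, -82956.9, -143187).
So ∂z/∂x = −n_x/n_z = −0.89860 and ∂z/∂y = −n_y/n_z = −0.57936.
Intercept c from Well P: 76.3 + 217.46 + 27.81 = 321.57.
At (19, 923): z_contact = −17.07 − 534.75 + 321.57 = -230.25 m.
Depth below ground = 128.5 − (-230.25) = 358.8 m.

358.8 m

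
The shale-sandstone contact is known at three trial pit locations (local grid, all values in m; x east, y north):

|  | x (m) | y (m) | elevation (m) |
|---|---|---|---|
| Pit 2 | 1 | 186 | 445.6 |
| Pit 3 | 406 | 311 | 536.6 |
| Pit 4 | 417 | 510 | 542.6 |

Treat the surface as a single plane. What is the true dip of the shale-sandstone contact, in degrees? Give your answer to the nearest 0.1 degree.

12.4°

Let the plane be z = a·x + b·y + c.
Pit 3−Pit 2: 405a + 125b = 91;  Pit 4−Pit 2: 416a + 324b = 97.
Solving gives a = 0.21912, b = 0.01804.
Gradient magnitude |∇z| = √(a² + b²) = √(0.04802 + 0.00033) = 0.21987.
True dip = arctan(0.21987) = 12.4°, dipping toward W (azimuth ≈ 265°).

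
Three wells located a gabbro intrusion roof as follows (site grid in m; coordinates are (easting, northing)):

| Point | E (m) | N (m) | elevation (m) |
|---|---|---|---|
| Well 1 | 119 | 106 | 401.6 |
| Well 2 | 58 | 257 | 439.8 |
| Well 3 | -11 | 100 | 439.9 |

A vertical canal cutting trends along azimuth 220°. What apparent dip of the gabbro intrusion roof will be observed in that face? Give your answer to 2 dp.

5.29°

Two edge vectors: Well 1→Well 2 = (-61, 151, 38.2), Well 1→Well 3 = (-130, -6, 38.3).
Normal n = (Well 1→Well 2) × (Well 1→Well 3) = (6012.5, -2629.7, 19996).
So ∂z/∂E = −n_x/n_z = −0.30069 and ∂z/∂N = −n_y/n_z = 0.13151.
Unit vector along 220° is (sin 220°, cos 220°) = (-0.6428, -0.7660).
Slope in that direction = a·(-0.6428) + b·(-0.7660) = 0.09253.
Apparent dip = arctan|0.09253| = 5.29° (true dip is 18.2°, so apparent ≤ true as expected).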